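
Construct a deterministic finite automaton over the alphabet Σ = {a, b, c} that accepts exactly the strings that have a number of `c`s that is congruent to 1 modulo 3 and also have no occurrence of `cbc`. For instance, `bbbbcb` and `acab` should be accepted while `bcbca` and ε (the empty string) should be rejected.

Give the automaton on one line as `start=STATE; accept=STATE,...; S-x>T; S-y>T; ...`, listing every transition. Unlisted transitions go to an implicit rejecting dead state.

Handle the two conditions separately and then intersect. The first has 3 states tracking the count of `c`s modulo 3; the second has 4 states tracking partial matches of the forbidden pattern `cbc`. A product state is a pair (one from each), accepting exactly when both do. Minimizing collapses redundant product states.
With 10 states:
        a   b   c  
>  S0   S0  S0  S1 
 * S1   S2  S3  S4 
 * S2   S2  S2  S4 
 * S3   S2  S2  S5 
   S4   S6  S7  S8 
   S5   S5  S5  S5 
   S6   S6  S6  S8 
   S7   S6  S6  S5 
   S8   S0  S9  S1 
   S9   S0  S0  S5 
(> = start, * = accepting)

start=S0; accept=S1,S2,S3; S0-a>S0; S0-b>S0; S0-c>S1; S1-a>S2; S1-b>S3; S1-c>S4; S2-a>S2; S2-b>S2; S2-c>S4; S3-a>S2; S3-b>S2; S3-c>S5; S4-a>S6; S4-b>S7; S4-c>S8; S5-a>S5; S5-b>S5; S5-c>S5; S6-a>S6; S6-b>S6; S6-c>S8; S7-a>S6; S7-b>S6; S7-c>S5; S8-a>S0; S8-b>S9; S8-c>S1; S9-a>S0; S9-b>S0; S9-c>S5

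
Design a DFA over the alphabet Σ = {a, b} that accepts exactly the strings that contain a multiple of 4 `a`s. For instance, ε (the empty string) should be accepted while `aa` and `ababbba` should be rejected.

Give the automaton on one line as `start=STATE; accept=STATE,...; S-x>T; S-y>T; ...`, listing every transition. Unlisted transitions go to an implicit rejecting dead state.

Keep the running count of `a`s modulo 4: each `a` advances along the cycle s0 → s1 → s2 → s3 → s0 while other symbols loop. Accept at s0.
4 states suffice.
        a   b  
>* s0   s1  s0 
   s1   s2  s1 
   s2   s3  s2 
   s3   s0  s3 
(> = start, * = accepting)

start=s0; accept=s0; s0-a>s1; s0-b>s0; s1-a>s2; s1-b>s1; s2-a>s3; s2-b>s2; s3-a>s0; s3-b>s3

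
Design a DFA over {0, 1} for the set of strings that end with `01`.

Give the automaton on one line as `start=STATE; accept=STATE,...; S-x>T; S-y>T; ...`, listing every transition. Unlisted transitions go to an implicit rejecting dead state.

start=A; accept=C; A-0>B; A-1>A; B-0>B; B-1>C; C-0>B; C-1>A

Let each state record the length of the longest suffix of the input read so far that is also a prefix of `01`. B means the last symbol is `0`; C means the last 2 symbols are `01`. Accept only at C, where the string currently ends in `01`.
A 3-state machine:
       0  1 
>  A   B  A 
   B   B  C 
 * C   B  A 
(> = start, * = accepting)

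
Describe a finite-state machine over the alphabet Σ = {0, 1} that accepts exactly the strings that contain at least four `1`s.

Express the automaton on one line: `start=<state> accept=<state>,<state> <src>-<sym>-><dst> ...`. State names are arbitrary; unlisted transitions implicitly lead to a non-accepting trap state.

start=s0 accept=s4,s5 s0-0->s0 s0-1->s1 s1-0->s1 s1-1->s2 s2-0->s2 s2-1->s3 s3-0->s3 s3-1->s4 s4-0->s4 s4-1->s5 s5-0->s5 s5-1->s5

Only the number of `1`s matters, and only up to 5. Make a chain s0 → s1 → s2 → s3 → s4 → s5 advanced by each `1` (with s5 absorbing); every other symbol self-loops. The accepting set is {s4, s5}.
6 states suffice.
        0   1  
>  s0   s0  s1 
   s1   s1  s2 
   s2   s2  s3 
   s3   s3  s4 
 * s4   s4  s5 
 * s5   s5  s5 
(> = start, * = accepting)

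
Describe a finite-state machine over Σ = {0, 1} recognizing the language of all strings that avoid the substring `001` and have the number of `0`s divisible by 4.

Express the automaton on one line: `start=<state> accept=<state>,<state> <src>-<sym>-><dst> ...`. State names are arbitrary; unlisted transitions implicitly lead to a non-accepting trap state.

start=S0 accept=S0,S7,S15 S0-0->S1 S0-1->S0 S1-0->S2 S1-1->S3 S2-0->S4 S2-1->S5 S3-0->S6 S3-1->S3 S4-0->S7 S4-1->S8 S5-0->S8 S5-1->S5 S6-0->S4 S6-1->S9 S7-0->S10 S7-1->S11 S8-0->S11 S8-1->S8 S9-0->S12 S9-1->S9 S10-0->S2 S10-1->S13 S11-0->S13 S11-1->S11 S12-0->S7 S12-1->S14 S13-0->S5 S13-1->S13 S14-0->S15 S14-1->S14 S15-0->S10 S15-1->S0

Handle the two conditions separately and then intersect. One (4 states) tracks partial matches of the forbidden pattern `001`; the other (4 states) tracks the count of `0`s modulo 4. Each combined state is a pair, one component from each; accept when both components accept.
A 16-state machine:
          0    1  
>* S0     S1   S0 
   S1     S2   S3 
   S2     S4   S5 
   S3     S6   S3 
   S4     S7   S8 
   S5     S8   S5 
   S6     S4   S9 
 * S7    S10  S11 
   S8    S11   S8 
   S9    S12   S9 
   S10    S2  S13 
   S11   S13  S11 
   S12    S7  S14 
   S13    S5  S13 
   S14   S15  S14 
 * S15   S10   S0 
(> = start, * = accepting)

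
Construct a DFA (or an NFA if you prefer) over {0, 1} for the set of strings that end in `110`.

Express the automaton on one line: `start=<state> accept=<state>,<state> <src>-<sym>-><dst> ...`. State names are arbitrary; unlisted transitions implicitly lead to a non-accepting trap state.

Remember how much of `110` the current input suffix matches. State s0 means no match yet; s1 means the last symbol is `1`; s2 means the last 2 symbols are `11`; s3 means the last 3 symbols are `110`. Only s3 accepts. On a mismatch, fall back to the longest proper suffix that is still a prefix of `110`.
A 4-state machine:
        0   1  
>  s0   s0  s1 
   s1   s0  s2 
   s2   s3  s2 
 * s3   s0  s1 
(> = start, * = accepting)

start=s0 accept=s3 s0-0->s0 s0-1->s1 s1-0->s0 s1-1->s2 s2-0->s3 s2-1->s2 s3-0->s0 s3-1->s1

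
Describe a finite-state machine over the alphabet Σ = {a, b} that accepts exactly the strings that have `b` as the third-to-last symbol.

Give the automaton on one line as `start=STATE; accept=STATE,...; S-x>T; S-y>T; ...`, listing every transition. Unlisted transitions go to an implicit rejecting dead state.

start=S0; accept=S11,S12,S13,S14; S0-a>S1; S0-b>S2; S1-a>S3; S1-b>S4; S2-a>S5; S2-b>S6; S3-a>S7; S3-b>S8; S4-a>S9; S4-b>S10; S5-a>S11; S5-b>S12; S6-a>S13; S6-b>S14; S7-a>S7; S7-b>S8; S8-a>S9; S8-b>S10; S9-a>S11; S9-b>S12; S10-a>S13; S10-b>S14; S11-a>S7; S11-b>S8; S12-a>S9; S12-b>S10; S13-a>S11; S13-b>S12; S14-a>S13; S14-b>S14

A DFA must remember the last 3 symbols (since which symbol is third-to-last isn't known until the input ends). Use one state per possible window of the last ≤3 symbols; accept from those whose window starts with `b`.
A 15-state machine:
          a    b  
>  S0     S1   S2 
   S1     S3   S4 
   S2     S5   S6 
   S3     S7   S8 
   S4     S9  S10 
   S5    S11  S12 
   S6    S13  S14 
   S7     S7   S8 
   S8     S9  S10 
   S9    S11  S12 
   S10   S13  S14 
 * S11    S7   S8 
 * S12    S9  S10 
 * S13   S11  S12 
 * S14   S13  S14 
(> = start, * = accepting)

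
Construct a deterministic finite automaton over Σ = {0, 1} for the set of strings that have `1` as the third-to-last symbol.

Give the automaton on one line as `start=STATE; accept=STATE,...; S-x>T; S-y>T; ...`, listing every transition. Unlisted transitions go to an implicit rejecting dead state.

A DFA must remember the last 3 symbols (since which symbol is third-to-last isn't known until the input ends). Use one state per possible window of the last ≤3 symbols; accept from those whose window starts with `1`.
          0    1  
>  S0     S1   S2 
   S1     S3   S4 
   S2     S5   S6 
   S3     S7   S8 
   S4     S9  S10 
   S5    S11  S12 
   S6    S13  S14 
   S7     S7   S8 
   S8     S9  S10 
   S9    S11  S12 
   S10   S13  S14 
 * S11    S7   S8 
 * S12    S9  S10 
 * S13   S11  S12 
 * S14   S13  S14 
(> = start, * = accepting)

start=S0; accept=S11,S12,S13,S14; S0-0>S1; S0-1>S2; S1-0>S3; S1-1>S4; S2-0>S5; S2-1>S6; S3-0>S7; S3-1>S8; S4-0>S9; S4-1>S10; S5-0>S11; S5-1>S12; S6-0>S13; S6-1>S14; S7-0>S7; S7-1>S8; S8-0>S9; S8-1>S10; S9-0>S11; S9-1>S12; S10-0>S13; S10-1>S14; S11-0>S7; S11-1>S8; S12-0>S9; S12-1>S10; S13-0>S11; S13-1>S12; S14-0>S13; S14-1>S14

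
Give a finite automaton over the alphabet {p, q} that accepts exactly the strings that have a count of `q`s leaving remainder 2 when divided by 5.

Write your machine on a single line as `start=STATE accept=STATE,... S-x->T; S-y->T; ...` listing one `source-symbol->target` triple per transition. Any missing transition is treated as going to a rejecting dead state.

The only thing that matters is how many `q`s have appeared, reduced mod 5. Use one state per residue: A for 0, …, E for 4. Reading `q` moves to the next residue; anything else stays put. C is accepting.
A 5-state machine:
       p  q 
>  A   A  B 
   B   B  C 
 * C   C  D 
   D   D  E 
   E   E  A 
(> = start, * = accepting)

start=A; accept=C; A-p->A; A-q->B; B-p->B; B-q->C; C-p->C; C-q->D; D-p->D; D-q->E; E-p->E; E-q->A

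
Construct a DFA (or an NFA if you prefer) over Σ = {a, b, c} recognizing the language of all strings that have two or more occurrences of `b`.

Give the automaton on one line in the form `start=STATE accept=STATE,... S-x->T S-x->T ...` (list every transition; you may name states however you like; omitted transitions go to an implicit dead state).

Count `b`s, saturating at 3: states q0 through q2 mean 0 through 2 `b`s seen; q3 means more than 2. Each `b` increments (capped at q3); other symbols loop. Accept from {q2, q3}.
With 4 states:
        a   b   c  
>  q0   q0  q1  q0 
   q1   q1  q2  q1 
 * q2   q2  q3  q2 
 * q3   q3  q3  q3 
(> = start, * = accepting)

start=q0 accept=q2,q3 q0-a->q0 q0-b->q1 q0-c->q0 q1-a->q1 q1-b->q2 q1-c->q1 q2-a->q2 q2-b->q3 q2-c->q2 q3-a->q3 q3-b->q3 q3-c->q3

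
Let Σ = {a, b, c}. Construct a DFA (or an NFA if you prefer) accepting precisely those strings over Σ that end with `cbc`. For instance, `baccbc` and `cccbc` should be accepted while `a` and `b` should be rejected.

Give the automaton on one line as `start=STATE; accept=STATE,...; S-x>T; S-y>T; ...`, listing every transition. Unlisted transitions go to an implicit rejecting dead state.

start=S0; accept=S3; S0-a>S0; S0-b>S0; S0-c>S1; S1-a>S0; S1-b>S2; S1-c>S1; S2-a>S0; S2-b>S0; S2-c>S3; S3-a>S0; S3-b>S2; S3-c>S1

Remember how much of `cbc` the current input suffix matches. State S0 means no match yet; S1 means the last symbol is `c`; S2 means the last 2 symbols are `cb`; S3 means the last 3 symbols are `cbc`. Only S3 accepts. On a mismatch, fall back to the longest proper suffix that is still a prefix of `cbc`.
4 states suffice.
        a   b   c  
>  S0   S0  S0  S1 
   S1   S0  S2  S1 
   S2   S0  S0  S3 
 * S3   S0  S2  S1 
(> = start, * = accepting)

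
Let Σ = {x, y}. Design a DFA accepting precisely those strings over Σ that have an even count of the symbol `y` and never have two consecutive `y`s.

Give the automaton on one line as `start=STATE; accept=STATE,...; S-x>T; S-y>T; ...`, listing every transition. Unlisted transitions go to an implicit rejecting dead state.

start=q0; accept=q0,q4; q0-x>q0; q0-y>q1; q1-x>q2; q1-y>q3; q2-x>q2; q2-y>q4; q3-x>q3; q3-y>q3; q4-x>q0; q4-y>q3

Handle the two conditions separately and then intersect. One (2 states) tracks the count of `y`s modulo 2; the other (3 states) tracks partial matches of the forbidden pattern `yy`. Each combined state is a pair, one component from each; accept when both components accept. After merging equivalent states the machine shrinks.
        x   y  
>* q0   q0  q1 
   q1   q2  q3 
   q2   q2  q4 
   q3   q3  q3 
 * q4   q0  q3 
(> = start, * = accepting)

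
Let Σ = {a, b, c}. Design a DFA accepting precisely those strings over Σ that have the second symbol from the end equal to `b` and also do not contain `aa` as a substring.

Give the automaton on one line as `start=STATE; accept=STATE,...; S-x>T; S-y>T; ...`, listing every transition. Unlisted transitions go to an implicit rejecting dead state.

Build one automaton per condition and run them in lockstep. The first has 13 states tracking the last 2 symbols read; the second has 3 states tracking partial matches of the forbidden pattern `aa`. A product state is a pair (one from each), accepting exactly when both do. Minimizing collapses redundant product states.
With 7 states:
        a   b   c  
>  s0   s1  s2  s0 
   s1   s3  s2  s0 
   s2   s4  s5  s6 
   s3   s3  s3  s3 
 * s4   s3  s2  s0 
 * s5   s4  s5  s6 
 * s6   s1  s2  s0 
(> = start, * = accepting)

start=s0; accept=s4,s5,s6; s0-a>s1; s0-b>s2; s0-c>s0; s1-a>s3; s1-b>s2; s1-c>s0; s2-a>s4; s2-b>s5; s2-c>s6; s3-a>s3; s3-b>s3; s3-c>s3; s4-a>s3; s4-b>s2; s4-c>s0; s5-a>s4; s5-b>s5; s5-c>s6; s6-a>s1; s6-b>s2; s6-c>s0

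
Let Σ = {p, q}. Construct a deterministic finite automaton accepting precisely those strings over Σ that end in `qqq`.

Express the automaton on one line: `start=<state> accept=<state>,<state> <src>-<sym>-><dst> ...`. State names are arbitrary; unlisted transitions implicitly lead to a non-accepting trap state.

start=A accept=D A-p->A A-q->B B-p->A B-q->C C-p->A C-q->D D-p->A D-q->D

Let each state record the length of the longest suffix of the input read so far that is also a prefix of `qqq`. B means the last symbol is `q`; C means the last 2 symbols are `qq`; D means the last 3 symbols are `qqq`. Accept only at D, where the string currently ends in `qqq`.
4 states suffice.
       p  q 
>  A   A  B 
   B   A  C 
   C   A  D 
 * D   A  D 
(> = start, * = accepting)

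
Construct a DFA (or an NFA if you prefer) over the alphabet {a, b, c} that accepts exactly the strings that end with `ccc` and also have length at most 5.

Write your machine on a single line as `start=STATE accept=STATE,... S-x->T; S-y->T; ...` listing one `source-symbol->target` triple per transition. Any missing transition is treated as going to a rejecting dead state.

Build one automaton per condition and run them in lockstep. One (4 states) tracks how much of the suffix `ccc` has currently been matched; the other (7 states) tracks the input length, saturating at 6. Each combined state is a pair, one component from each; accept when both components accept. Equivalent product states are then merged.
          a    b    c  
>  S0     S1   S1   S2 
   S1     S3   S3   S4 
   S2     S3   S3   S5 
   S3     S6   S6   S7 
   S4     S6   S6   S8 
   S5     S6   S6   S9 
   S6     S6   S6   S6 
   S7     S6   S6  S10 
   S8     S6   S6  S11 
 * S9     S6   S6  S11 
   S10    S6   S6  S12 
 * S11    S6   S6  S12 
 * S12    S6   S6   S6 
(> = start, * = accepting)

start=S0; accept=S9,S11,S12; S0-a->S1; S0-b->S1; S0-c->S2; S1-a->S3; S1-b->S3; S1-c->S4; S2-a->S3; S2-b->S3; S2-c->S5; S3-a->S6; S3-b->S6; S3-c->S7; S4-a->S6; S4-b->S6; S4-c->S8; S5-a->S6; S5-b->S6; S5-c->S9; S6-a->S6; S6-b->S6; S6-c->S6; S7-a->S6; S7-b->S6; S7-c->S10; S8-a->S6; S8-b->S6; S8-c->S11; S9-a->S6; S9-b->S6; S9-c->S11; S10-a->S6; S10-b->S6; S10-c->S12; S11-a->S6; S11-b->S6; S11-c->S12; S12-a->S6; S12-b->S6; S12-c->S6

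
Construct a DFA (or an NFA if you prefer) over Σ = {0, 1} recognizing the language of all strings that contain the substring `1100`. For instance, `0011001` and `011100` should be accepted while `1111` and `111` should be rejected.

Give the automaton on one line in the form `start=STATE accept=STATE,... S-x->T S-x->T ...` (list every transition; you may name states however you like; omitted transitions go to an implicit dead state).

start=S0 accept=S4 S0-0->S0 S0-1->S1 S1-0->S0 S1-1->S2 S2-0->S3 S2-1->S2 S3-0->S4 S3-1->S1 S4-0->S4 S4-1->S4

Track how much of `1100` has been matched so far: state S0 is no progress, S4 is the absorbing accept state reached once `1100` has occurred. Intermediate states record partial matches; on a mismatch, fall back to the longest reusable overlap.
        0   1  
>  S0   S0  S1 
   S1   S0  S2 
   S2   S3  S2 
   S3   S4  S1 
 * S4   S4  S4 
(> = start, * = accepting)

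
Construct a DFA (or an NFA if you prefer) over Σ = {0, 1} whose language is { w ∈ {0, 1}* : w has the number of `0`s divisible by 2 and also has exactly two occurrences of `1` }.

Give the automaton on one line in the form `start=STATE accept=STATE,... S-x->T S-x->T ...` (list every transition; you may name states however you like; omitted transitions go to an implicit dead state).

Handle the two conditions separately and then intersect. The first has 2 states tracking the count of `0`s modulo 2; the second has 4 states tracking the count of `1`s, saturating at 3. A product state is a pair (one from each), accepting exactly when both do. Minimizing collapses redundant product states.
A 7-state machine:
        0   1  
>  s0   s1  s2 
   s1   s0  s3 
   s2   s3  s4 
   s3   s2  s5 
 * s4   s5  s6 
   s5   s4  s6 
   s6   s6  s6 
(> = start, * = accepting)

start=s0 accept=s4 s0-0->s1 s0-1->s2 s1-0->s0 s1-1->s3 s2-0->s3 s2-1->s4 s3-0->s2 s3-1->s5 s4-0->s5 s4-1->s6 s5-0->s4 s5-1->s6 s6-0->s6 s6-1->s6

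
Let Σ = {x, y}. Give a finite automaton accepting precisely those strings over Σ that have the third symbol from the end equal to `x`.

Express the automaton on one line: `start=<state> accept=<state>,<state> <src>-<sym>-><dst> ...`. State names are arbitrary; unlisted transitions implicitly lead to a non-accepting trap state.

Because acceptance depends on a position counted from the end, the machine has to buffer the most recent 3 symbols. Make each state the string of the last up-to-3 symbols read; on input `x` shift the window left and append `x`. Accept when the buffered window has length 3 and begins with `x`.
       x  y 
>  A   B  C 
   B   D  E 
   C   F  G 
   D   H  I 
   E   J  K 
   F   L  M 
   G   N  O 
 * H   H  I 
 * I   J  K 
 * J   L  M 
 * K   N  O 
   L   H  I 
   M   J  K 
   N   L  M 
   O   N  O 
(> = start, * = accepting)

start=A accept=H,I,J,K A-x->B A-y->C B-x->D B-y->E C-x->F C-y->G D-x->H D-y->I E-x->J E-y->K F-x->L F-y->M G-x->N G-y->O H-x->H H-y->I I-x->J I-y->K J-x->L J-y->M K-x->N K-y->O L-x->H L-y->I M-x->J M-y->K N-x->L N-y->M O-x->N O-y->O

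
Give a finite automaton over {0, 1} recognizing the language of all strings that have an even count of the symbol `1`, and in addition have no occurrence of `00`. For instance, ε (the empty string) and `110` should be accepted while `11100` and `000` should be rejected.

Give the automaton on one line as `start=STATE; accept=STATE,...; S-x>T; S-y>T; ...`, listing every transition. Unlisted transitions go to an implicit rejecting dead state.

start=S0; accept=S0,S1; S0-0>S1; S0-1>S2; S1-0>S3; S1-1>S2; S2-0>S4; S2-1>S0; S3-0>S3; S3-1>S3; S4-0>S3; S4-1>S0

Build one automaton per condition and run them in lockstep. One (2 states) tracks the count of `1`s modulo 2; the other (3 states) tracks partial matches of the forbidden pattern `00`. Each combined state is a pair, one component from each; accept when both components accept. After merging equivalent states the machine shrinks.
With 5 states:
        0   1  
>* S0   S1  S2 
 * S1   S3  S2 
   S2   S4  S0 
   S3   S3  S3 
   S4   S3  S0 
(> = start, * = accepting)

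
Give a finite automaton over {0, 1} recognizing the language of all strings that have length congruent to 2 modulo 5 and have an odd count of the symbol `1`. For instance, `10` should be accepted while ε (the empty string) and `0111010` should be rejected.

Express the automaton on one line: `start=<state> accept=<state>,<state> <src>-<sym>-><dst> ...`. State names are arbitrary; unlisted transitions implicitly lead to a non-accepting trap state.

Build one automaton per condition and run them in lockstep. One (5 states) tracks the input length modulo 5; the other (2 states) tracks the count of `1`s modulo 2. Each combined state is a pair, one component from each; accept when both components accept.
        0   1  
>  q0   q1  q2 
   q1   q3  q4 
   q2   q4  q3 
   q3   q5  q6 
 * q4   q6  q5 
   q5   q7  q8 
   q6   q8  q7 
   q7   q0  q9 
   q8   q9  q0 
   q9   q2  q1 
(> = start, * = accepting)

start=q0 accept=q4 q0-0->q1 q0-1->q2 q1-0->q3 q1-1->q4 q2-0->q4 q2-1->q3 q3-0->q5 q3-1->q6 q4-0->q6 q4-1->q5 q5-0->q7 q5-1->q8 q6-0->q8 q6-1->q7 q7-0->q0 q7-1->q9 q8-0->q9 q8-1->q0 q9-0->q2 q9-1->q1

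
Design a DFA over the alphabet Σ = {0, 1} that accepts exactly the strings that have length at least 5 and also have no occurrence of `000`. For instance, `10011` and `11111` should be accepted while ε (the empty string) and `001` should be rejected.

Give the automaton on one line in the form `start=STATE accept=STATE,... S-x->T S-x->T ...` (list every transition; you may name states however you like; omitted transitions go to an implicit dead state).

Build one automaton per condition and run them in lockstep. The first has 7 states tracking the input length, saturating at 6; the second has 4 states tracking partial matches of the forbidden pattern `000`. A product state is a pair (one from each), accepting exactly when both do. After merging equivalent states the machine shrinks.
A 16-state machine:
          0    1  
>  q0     q1   q2 
   q1     q3   q4 
   q2     q5   q4 
   q3     q6   q7 
   q4     q8   q7 
   q5     q9   q7 
   q6     q6   q6 
   q7    q10  q11 
   q8    q12  q11 
   q9     q6  q11 
   q10   q13  q14 
   q11   q15  q14 
   q12    q6  q14 
 * q13    q6  q14 
 * q14   q15  q14 
 * q15   q13  q14 
(> = start, * = accepting)

start=q0 accept=q13,q14,q15 q0-0->q1 q0-1->q2 q1-0->q3 q1-1->q4 q2-0->q5 q2-1->q4 q3-0->q6 q3-1->q7 q4-0->q8 q4-1->q7 q5-0->q9 q5-1->q7 q6-0->q6 q6-1->q6 q7-0->q10 q7-1->q11 q8-0->q12 q8-1->q11 q9-0->q6 q9-1->q11 q10-0->q13 q10-1->q14 q11-0->q15 q11-1->q14 q12-0->q6 q12-1->q14 q13-0->q6 q13-1->q14 q14-0->q15 q14-1->q14 q15-0->q13 q15-1->q14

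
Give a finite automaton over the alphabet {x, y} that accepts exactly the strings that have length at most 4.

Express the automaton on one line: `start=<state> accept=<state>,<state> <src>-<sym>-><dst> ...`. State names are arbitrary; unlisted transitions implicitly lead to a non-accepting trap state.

start=A accept=A,B,C,D,E A-x->B A-y->B B-x->C B-y->C C-x->D C-y->D D-x->E D-y->E E-x->F E-y->F F-x->F F-y->F

Count input length up to 5: every symbol moves from A toward F, which means 'more than 4' and absorbs. Accept from {A, B, C, D, E}.
6 states suffice.
       x  y 
>* A   B  B 
 * B   C  C 
 * C   D  D 
 * D   E  E 
 * E   F  F 
   F   F  F 
(> = start, * = accepting)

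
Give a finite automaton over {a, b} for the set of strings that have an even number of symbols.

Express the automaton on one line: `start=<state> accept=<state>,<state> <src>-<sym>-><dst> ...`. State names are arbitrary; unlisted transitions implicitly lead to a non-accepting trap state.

Count input length modulo 2: every symbol advances one step around the cycle q0 → q1 → q0. Accept at q0.
With 2 states:
        a   b  
>* q0   q1  q1 
   q1   q0  q0 
(> = start, * = accepting)

start=q0 accept=q0 q0-a->q1 q0-b->q1 q1-a->q0 q1-b->q0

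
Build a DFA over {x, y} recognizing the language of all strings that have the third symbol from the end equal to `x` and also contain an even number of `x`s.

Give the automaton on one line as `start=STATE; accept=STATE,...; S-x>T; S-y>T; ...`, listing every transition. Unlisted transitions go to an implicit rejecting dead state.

Build one automaton per condition and run them in lockstep. The first has 15 states tracking the last 3 symbols read; the second has 2 states tracking the count of `x`s modulo 2. A product state is a pair (one from each), accepting exactly when both do.
A 23-state machine:
          x    y  
>  q0     q1   q2 
   q1     q3   q4 
   q2     q5   q6 
   q3     q7   q8 
   q4     q9  q10 
   q5    q11  q12 
   q6    q13  q14 
   q7    q15  q16 
 * q8    q17  q18 
 * q9    q19  q20 
   q10   q21  q22 
   q11    q7   q8 
   q12    q9  q10 
   q13   q11  q12 
   q14   q13  q14 
 * q15    q7   q8 
   q16    q9  q10 
   q17   q11  q12 
 * q18   q13  q14 
   q19   q15  q16 
   q20   q17  q18 
   q21   q19  q20 
   q22   q21  q22 
(> = start, * = accepting)

start=q0; accept=q8,q9,q15,q18; q0-x>q1; q0-y>q2; q1-x>q3; q1-y>q4; q2-x>q5; q2-y>q6; q3-x>q7; q3-y>q8; q4-x>q9; q4-y>q10; q5-x>q11; q5-y>q12; q6-x>q13; q6-y>q14; q7-x>q15; q7-y>q16; q8-x>q17; q8-y>q18; q9-x>q19; q9-y>q20; q10-x>q21; q10-y>q22; q11-x>q7; q11-y>q8; q12-x>q9; q12-y>q10; q13-x>q11; q13-y>q12; q14-x>q13; q14-y>q14; q15-x>q7; q15-y>q8; q16-x>q9; q16-y>q10; q17-x>q11; q17-y>q12; q18-x>q13; q18-y>q14; q19-x>q15; q19-y>q16; q20-x>q17; q20-y>q18; q21-x>q19; q21-y>q20; q22-x>q21; q22-y>q22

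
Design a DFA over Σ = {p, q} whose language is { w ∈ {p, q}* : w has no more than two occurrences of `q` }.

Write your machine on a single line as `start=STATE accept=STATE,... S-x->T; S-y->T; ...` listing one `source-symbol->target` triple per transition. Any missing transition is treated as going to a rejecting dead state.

start=s0; accept=s0,s1,s2; s0-p->s0; s0-q->s1; s1-p->s1; s1-q->s2; s2-p->s2; s2-q->s3; s3-p->s3; s3-q->s3

Count `q`s, saturating at 3: states s0 through s2 mean 0 through 2 `q`s seen; s3 means more than 2. Each `q` increments (capped at s3); other symbols loop. Accept from {s0, s1, s2}.
        p   q  
>* s0   s0  s1 
 * s1   s1  s2 
 * s2   s2  s3 
   s3   s3  s3 
(> = start, * = accepting)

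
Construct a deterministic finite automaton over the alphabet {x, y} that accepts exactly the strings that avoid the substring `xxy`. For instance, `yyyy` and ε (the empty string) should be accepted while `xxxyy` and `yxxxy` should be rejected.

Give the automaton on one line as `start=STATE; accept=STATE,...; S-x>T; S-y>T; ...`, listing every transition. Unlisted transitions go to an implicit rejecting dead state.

This is the complement of 'contains `xxy`'. Use the same substring-matching states — q0 through q3 holding how much of `xxy` has just been matched — but flip the accepting set: everything except the trap q3 accepts.
With 4 states:
        x   y  
>* q0   q1  q0 
 * q1   q2  q0 
 * q2   q2  q3 
   q3   q3  q3 
(> = start, * = accepting)

start=q0; accept=q0,q1,q2; q0-x>q1; q0-y>q0; q1-x>q2; q1-y>q0; q2-x>q2; q2-y>q3; q3-x>q3; q3-y>q3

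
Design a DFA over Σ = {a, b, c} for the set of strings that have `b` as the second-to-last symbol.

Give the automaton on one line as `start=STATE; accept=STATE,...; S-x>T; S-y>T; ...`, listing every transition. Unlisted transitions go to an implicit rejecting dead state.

start=q0; accept=q7,q8,q9; q0-a>q1; q0-b>q2; q0-c>q3; q1-a>q4; q1-b>q5; q1-c>q6; q2-a>q7; q2-b>q8; q2-c>q9; q3-a>q10; q3-b>q11; q3-c>q12; q4-a>q4; q4-b>q5; q4-c>q6; q5-a>q7; q5-b>q8; q5-c>q9; q6-a>q10; q6-b>q11; q6-c>q12; q7-a>q4; q7-b>q5; q7-c>q6; q8-a>q7; q8-b>q8; q8-c>q9; q9-a>q10; q9-b>q11; q9-c>q12; q10-a>q4; q10-b>q5; q10-c>q6; q11-a>q7; q11-b>q8; q11-c>q9; q12-a>q10; q12-b>q11; q12-c>q12

Because acceptance depends on a position counted from the end, the machine has to buffer the most recent 2 symbols. Make each state the string of the last up-to-2 symbols read; on input `x` shift the window left and append `x`. Accept when the buffered window has length 2 and begins with `b`.
          a    b    c  
>  q0     q1   q2   q3 
   q1     q4   q5   q6 
   q2     q7   q8   q9 
   q3    q10  q11  q12 
   q4     q4   q5   q6 
   q5     q7   q8   q9 
   q6    q10  q11  q12 
 * q7     q4   q5   q6 
 * q8     q7   q8   q9 
 * q9    q10  q11  q12 
   q10    q4   q5   q6 
   q11    q7   q8   q9 
   q12   q10  q11  q12 
(> = start, * = accepting)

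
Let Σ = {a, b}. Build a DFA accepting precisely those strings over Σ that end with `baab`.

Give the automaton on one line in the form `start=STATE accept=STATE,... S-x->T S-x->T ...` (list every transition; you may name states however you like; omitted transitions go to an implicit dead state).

Remember how much of `baab` the current input suffix matches. State s0 means no match yet; s1 means the last symbol is `b`; s2 means the last 2 symbols are `ba`; s3 means the last 3 symbols are `baa`; s4 means the last 4 symbols are `baab`. Only s4 accepts. On a mismatch, fall back to the longest proper suffix that is still a prefix of `baab`.
        a   b  
>  s0   s0  s1 
   s1   s2  s1 
   s2   s3  s1 
   s3   s0  s4 
 * s4   s2  s1 
(> = start, * = accepting)

start=s0 accept=s4 s0-a->s0 s0-b->s1 s1-a->s2 s1-b->s1 s2-a->s3 s2-b->s1 s3-a->s0 s3-b->s4 s4-a->s2 s4-b->s1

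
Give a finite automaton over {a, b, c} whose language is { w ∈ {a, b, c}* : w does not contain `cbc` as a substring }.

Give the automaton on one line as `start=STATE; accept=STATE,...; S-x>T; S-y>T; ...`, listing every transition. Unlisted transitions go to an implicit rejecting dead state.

Track partial matches of the forbidden pattern `cbc`. State q3 is a dead state reached once `cbc` has occurred; every other state accepts. q0 means no part of `cbc` is currently matched.
A 4-state machine:
        a   b   c  
>* q0   q0  q0  q1 
 * q1   q0  q2  q1 
 * q2   q0  q0  q3 
   q3   q3  q3  q3 
(> = start, * = accepting)

start=q0; accept=q0,q1,q2; q0-a>q0; q0-b>q0; q0-c>q1; q1-a>q0; q1-b>q2; q1-c>q1; q2-a>q0; q2-b>q0; q2-c>q3; q3-a>q3; q3-b>q3; q3-c>q3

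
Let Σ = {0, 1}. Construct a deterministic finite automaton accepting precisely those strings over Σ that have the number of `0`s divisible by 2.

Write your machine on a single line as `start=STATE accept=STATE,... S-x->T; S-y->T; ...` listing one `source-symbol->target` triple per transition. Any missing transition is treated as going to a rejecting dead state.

start=A; accept=A; A-0->B; A-1->A; B-0->A; B-1->B

Keep the running count of `0`s modulo 2: each `0` advances along the cycle A → B → A while other symbols loop. Accept at A.
A 2-state machine:
       0  1 
>* A   B  A 
   B   A  B 
(> = start, * = accepting)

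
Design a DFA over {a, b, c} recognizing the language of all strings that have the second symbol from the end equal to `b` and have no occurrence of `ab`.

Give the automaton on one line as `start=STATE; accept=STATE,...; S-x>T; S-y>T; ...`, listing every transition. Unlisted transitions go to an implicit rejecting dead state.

start=q0; accept=q4,q5,q6; q0-a>q1; q0-b>q2; q0-c>q0; q1-a>q1; q1-b>q3; q1-c>q0; q2-a>q4; q2-b>q5; q2-c>q6; q3-a>q3; q3-b>q3; q3-c>q3; q4-a>q1; q4-b>q3; q4-c>q0; q5-a>q4; q5-b>q5; q5-c>q6; q6-a>q1; q6-b>q2; q6-c>q0

Run two small machines in parallel and take their product. One (13 states) tracks the last 2 symbols read; the other (3 states) tracks partial matches of the forbidden pattern `ab`. Each combined state is a pair, one component from each; accept when both components accept. Equivalent product states are then merged.
        a   b   c  
>  q0   q1  q2  q0 
   q1   q1  q3  q0 
   q2   q4  q5  q6 
   q3   q3  q3  q3 
 * q4   q1  q3  q0 
 * q5   q4  q5  q6 
 * q6   q1  q2  q0 
(> = start, * = accepting)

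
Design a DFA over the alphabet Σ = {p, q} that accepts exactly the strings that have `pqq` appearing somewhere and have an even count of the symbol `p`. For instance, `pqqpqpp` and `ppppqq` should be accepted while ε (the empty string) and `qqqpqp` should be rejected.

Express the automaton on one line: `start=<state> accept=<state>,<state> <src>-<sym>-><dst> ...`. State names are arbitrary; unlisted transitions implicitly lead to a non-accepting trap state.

Handle the two conditions separately and then intersect. One (4 states) tracks whether and how much of `pqq` has been seen; the other (2 states) tracks the count of `p`s modulo 2. Each combined state is a pair, one component from each; accept when both components accept.
A 7-state machine:
        p   q  
>  s0   s1  s0 
   s1   s2  s3 
   s2   s1  s4 
   s3   s2  s5 
   s4   s1  s6 
   s5   s6  s5 
 * s6   s5  s6 
(> = start, * = accepting)

start=s0 accept=s6 s0-p->s1 s0-q->s0 s1-p->s2 s1-q->s3 s2-p->s1 s2-q->s4 s3-p->s2 s3-q->s5 s4-p->s1 s4-q->s6 s5-p->s6 s5-q->s5 s6-p->s5 s6-q->s6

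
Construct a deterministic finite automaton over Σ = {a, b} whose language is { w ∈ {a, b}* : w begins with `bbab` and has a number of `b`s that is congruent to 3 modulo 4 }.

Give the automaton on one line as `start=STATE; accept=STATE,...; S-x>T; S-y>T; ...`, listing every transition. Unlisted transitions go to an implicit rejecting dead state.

start=S0; accept=S8; S0-a>S1; S0-b>S2; S1-a>S1; S1-b>S3; S2-a>S3; S2-b>S4; S3-a>S3; S3-b>S5; S4-a>S6; S4-b>S7; S5-a>S5; S5-b>S7; S6-a>S5; S6-b>S8; S7-a>S7; S7-b>S1; S8-a>S8; S8-b>S9; S9-a>S9; S9-b>S10; S10-a>S10; S10-b>S11; S11-a>S11; S11-b>S8

Handle the two conditions separately and then intersect. The first has 6 states tracking whether the input so far still matches the prefix `bbab`; the second has 4 states tracking the count of `b`s modulo 4. A product state is a pair (one from each), accepting exactly when both do.
A 12-state machine:
          a    b  
>  S0     S1   S2 
   S1     S1   S3 
   S2     S3   S4 
   S3     S3   S5 
   S4     S6   S7 
   S5     S5   S7 
   S6     S5   S8 
   S7     S7   S1 
 * S8     S8   S9 
   S9     S9  S10 
   S10   S10  S11 
   S11   S11   S8 
(> = start, * = accepting)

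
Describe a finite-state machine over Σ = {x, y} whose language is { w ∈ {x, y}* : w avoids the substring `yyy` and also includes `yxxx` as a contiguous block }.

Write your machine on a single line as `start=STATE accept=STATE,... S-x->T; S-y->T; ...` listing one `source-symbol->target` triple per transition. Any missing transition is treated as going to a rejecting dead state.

start=S0; accept=S6,S8,S10; S0-x->S0; S0-y->S1; S1-x->S2; S1-y->S3; S2-x->S4; S2-y->S1; S3-x->S2; S3-y->S5; S4-x->S6; S4-y->S1; S5-x->S7; S5-y->S5; S6-x->S6; S6-y->S8; S7-x->S9; S7-y->S5; S8-x->S6; S8-y->S10; S9-x->S11; S9-y->S5; S10-x->S6; S10-y->S11; S11-x->S11; S11-y->S11

Run two small machines in parallel and take their product. One (4 states) tracks partial matches of the forbidden pattern `yyy`; the other (5 states) tracks whether and how much of `yxxx` has been seen. Each combined state is a pair, one component from each; accept when both components accept.
          x    y  
>  S0     S0   S1 
   S1     S2   S3 
   S2     S4   S1 
   S3     S2   S5 
   S4     S6   S1 
   S5     S7   S5 
 * S6     S6   S8 
   S7     S9   S5 
 * S8     S6  S10 
   S9    S11   S5 
 * S10    S6  S11 
   S11   S11  S11 
(> = start, * = accepting)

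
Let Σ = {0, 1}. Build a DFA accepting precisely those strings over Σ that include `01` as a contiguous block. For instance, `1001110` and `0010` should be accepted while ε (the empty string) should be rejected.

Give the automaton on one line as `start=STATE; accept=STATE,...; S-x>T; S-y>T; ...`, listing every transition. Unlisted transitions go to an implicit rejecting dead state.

start=q0; accept=q2; q0-0>q1; q0-1>q0; q1-0>q1; q1-1>q2; q2-0>q2; q2-1>q2

States q0..q1 record the length of the longest prefix of `01` that matches the current input suffix. Reaching q2 means `01` has been seen, and we stay there forever. Accept from q2.
With 3 states:
        0   1  
>  q0   q1  q0 
   q1   q1  q2 
 * q2   q2  q2 
(> = start, * = accepting)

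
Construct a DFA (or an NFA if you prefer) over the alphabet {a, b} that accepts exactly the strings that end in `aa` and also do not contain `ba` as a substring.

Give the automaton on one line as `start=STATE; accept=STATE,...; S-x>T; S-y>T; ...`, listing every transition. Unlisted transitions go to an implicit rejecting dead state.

start=s0; accept=s3; s0-a>s1; s0-b>s2; s1-a>s3; s1-b>s2; s2-a>s2; s2-b>s2; s3-a>s3; s3-b>s2

Run two small machines in parallel and take their product. The first has 3 states tracking how much of the suffix `aa` has currently been matched; the second has 3 states tracking partial matches of the forbidden pattern `ba`. A product state is a pair (one from each), accepting exactly when both do. Minimizing collapses redundant product states.
A 4-state machine:
        a   b  
>  s0   s1  s2 
   s1   s3  s2 
   s2   s2  s2 
 * s3   s3  s2 
(> = start, * = accepting)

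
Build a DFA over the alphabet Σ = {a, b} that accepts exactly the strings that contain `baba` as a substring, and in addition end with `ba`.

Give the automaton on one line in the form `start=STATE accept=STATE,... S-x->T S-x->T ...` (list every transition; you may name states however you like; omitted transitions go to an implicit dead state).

start=q0 accept=q4 q0-a->q0 q0-b->q1 q1-a->q2 q1-b->q1 q2-a->q0 q2-b->q3 q3-a->q4 q3-b->q1 q4-a->q5 q4-b->q6 q5-a->q5 q5-b->q6 q6-a->q4 q6-b->q6

Handle the two conditions separately and then intersect. The first has 5 states tracking whether and how much of `baba` has been seen; the second has 3 states tracking how much of the suffix `ba` has currently been matched. A product state is a pair (one from each), accepting exactly when both do.
A 7-state machine:
        a   b  
>  q0   q0  q1 
   q1   q2  q1 
   q2   q0  q3 
   q3   q4  q1 
 * q4   q5  q6 
   q5   q5  q6 
   q6   q4  q6 
(> = start, * = accepting)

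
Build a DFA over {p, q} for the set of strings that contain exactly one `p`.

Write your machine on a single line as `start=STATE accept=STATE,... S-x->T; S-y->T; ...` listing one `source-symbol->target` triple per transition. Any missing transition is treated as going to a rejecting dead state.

Only the number of `p`s matters, and only up to 2. Make a chain A → B → C advanced by each `p` (with C absorbing); every other symbol self-loops. The accepting set is {B}.
A 3-state machine:
       p  q 
>  A   B  A 
 * B   C  B 
   C   C  C 
(> = start, * = accepting)

start=A; accept=B; A-p->B; A-q->A; B-p->C; B-q->B; C-p->C; C-q->C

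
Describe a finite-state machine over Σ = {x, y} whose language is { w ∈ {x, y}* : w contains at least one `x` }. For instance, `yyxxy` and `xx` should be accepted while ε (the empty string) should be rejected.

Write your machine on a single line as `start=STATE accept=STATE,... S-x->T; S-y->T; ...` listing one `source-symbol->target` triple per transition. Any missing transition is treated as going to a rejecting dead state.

start=S0; accept=S1,S2; S0-x->S1; S0-y->S0; S1-x->S2; S1-y->S1; S2-x->S2; S2-y->S2

Count `x`s, saturating at 2: state S0 means no `x` yet, S1 means one `x` seen, S2 means more than one. Each `x` increments (capped at S2); other symbols loop. Accept from {S1, S2}.
3 states suffice.
        x   y  
>  S0   S1  S0 
 * S1   S2  S1 
 * S2   S2  S2 
(> = start, * = accepting)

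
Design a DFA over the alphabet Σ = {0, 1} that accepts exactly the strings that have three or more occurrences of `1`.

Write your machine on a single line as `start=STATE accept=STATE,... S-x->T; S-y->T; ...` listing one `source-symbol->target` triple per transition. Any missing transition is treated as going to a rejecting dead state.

start=q0; accept=q3,q4; q0-0->q0; q0-1->q1; q1-0->q1; q1-1->q2; q2-0->q2; q2-1->q3; q3-0->q3; q3-1->q4; q4-0->q4; q4-1->q4

Only the number of `1`s matters, and only up to 4. Make a chain q0 → q1 → q2 → q3 → q4 advanced by each `1` (with q4 absorbing); every other symbol self-loops. The accepting set is {q3, q4}.
A 5-state machine:
        0   1  
>  q0   q0  q1 
   q1   q1  q2 
   q2   q2  q3 
 * q3   q3  q4 
 * q4   q4  q4 
(> = start, * = accepting)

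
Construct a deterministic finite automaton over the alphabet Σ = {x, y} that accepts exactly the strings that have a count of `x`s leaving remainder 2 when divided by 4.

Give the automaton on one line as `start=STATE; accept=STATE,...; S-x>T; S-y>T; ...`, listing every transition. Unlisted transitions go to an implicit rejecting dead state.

start=q0; accept=q2; q0-x>q1; q0-y>q0; q1-x>q2; q1-y>q1; q2-x>q3; q2-y>q2; q3-x>q0; q3-y>q3

Keep the running count of `x`s modulo 4: each `x` advances along the cycle q0 → q1 → q2 → q3 → q0 while other symbols loop. Accept at q2.
        x   y  
>  q0   q1  q0 
   q1   q2  q1 
 * q2   q3  q2 
   q3   q0  q3 
(> = start, * = accepting)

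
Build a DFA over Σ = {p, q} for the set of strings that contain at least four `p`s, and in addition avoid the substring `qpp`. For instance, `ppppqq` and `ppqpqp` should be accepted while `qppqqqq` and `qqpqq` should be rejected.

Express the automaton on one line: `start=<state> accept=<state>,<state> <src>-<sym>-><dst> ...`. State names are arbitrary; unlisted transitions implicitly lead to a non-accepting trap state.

Run two small machines in parallel and take their product. One (6 states) tracks the count of `p`s, saturating at 5; the other (4 states) tracks partial matches of the forbidden pattern `qpp`. Each combined state is a pair, one component from each; accept when both components accept.
A 21-state machine:
       p  q 
>  A   B  C 
   B   D  E 
   C   F  C 
   D   G  H 
   E   I  E 
   F   J  E 
   G   K  L 
   H   M  H 
   I   N  H 
   J   N  J 
 * K   O  P 
   L   Q  L 
   M   R  L 
   N   R  N 
 * O   O  S 
 * P   T  P 
 * Q   U  P 
   R   U  R 
 * S   T  S 
 * T   U  S 
   U   U  U 
(> = start, * = accepting)

start=A accept=K,O,P,Q,S,T A-p->B A-q->C B-p->D B-q->E C-p->F C-q->C D-p->G D-q->H E-p->I E-q->E F-p->J F-q->E G-p->K G-q->L H-p->M H-q->H I-p->N I-q->H J-p->N J-q->J K-p->O K-q->P L-p->Q L-q->L M-p->R M-q->L N-p->R N-q->N O-p->O O-q->S P-p->T P-q->P Q-p->U Q-q->P R-p->U R-q->R S-p->T S-q->S T-p->U T-q->S U-p->U U-q->U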